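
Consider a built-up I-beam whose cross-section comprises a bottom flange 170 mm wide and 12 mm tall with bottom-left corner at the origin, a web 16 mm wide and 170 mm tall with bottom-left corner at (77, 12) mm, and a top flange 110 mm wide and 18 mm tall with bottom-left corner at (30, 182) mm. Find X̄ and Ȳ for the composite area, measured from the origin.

bottom flange: A = 170 × 12 = 2040.00, centroid at (85.00, 6.00).
web: A = 16 × 170 = 2720.00, centroid at (85.00, 97.00).
top flange: A = 110 × 18 = 1980.00, centroid at (85.00, 191.00).
ΣA = 6740.00 mm²
ΣAX̄ = (2040.00)(85.00) + (2720.00)(85.00) + (1980.00)(85.00) = 572900.00 mm³
ΣAȲ = (2040.00)(6.00) + (2720.00)(97.00) + (1980.00)(191.00) = 654260.00 mm³
X̄ = 572900.00 / 6740.00 = 85.00 mm
Ȳ = 654260.00 / 6740.00 = 97.07 mm

X̄ = 85.00 mm, Ȳ = 97.07 mm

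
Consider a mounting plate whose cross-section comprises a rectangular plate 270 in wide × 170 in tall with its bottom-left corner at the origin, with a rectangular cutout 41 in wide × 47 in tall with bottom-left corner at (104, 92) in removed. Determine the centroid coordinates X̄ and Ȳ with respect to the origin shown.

X̄ = 135.46 in, Ȳ = 83.66 in

Part | A | x̄ᵢ | ȳᵢ | A·x̄ᵢ | A·ȳᵢ
plate | 45900.00 | 135.00 | 85.00 | 6196500.00 | 3901500.00
hole | -1927.00 | 124.50 | 115.50 | -239911.50 | -222568.50
Σ | 43973.00 |  |  | 5956588.50 | 3678931.50
X̄ = 5956588.50 / 43973.00 = 135.46 in
Ȳ = 3678931.50 / 43973.00 = 83.66 in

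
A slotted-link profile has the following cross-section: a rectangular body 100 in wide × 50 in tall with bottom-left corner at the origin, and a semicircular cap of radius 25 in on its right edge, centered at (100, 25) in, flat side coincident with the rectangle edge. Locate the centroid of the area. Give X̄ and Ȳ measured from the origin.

rectangular body: A = 100 × 50 = 5000.00, centroid at (50.00, 25.00).
semicircular end: A = ½π·25² = 981.75, centroid at (110.61, 25.00).
ΣA = 5981.75 in², ΣAX̄ = 358591.44 in³, ΣAȲ = 149543.69 in³.
X̄ = 358591.44/5981.75 = 59.95 in; Ȳ = 149543.69/5981.75 = 25.00 in.

X̄ = 59.95 in, Ȳ = 25.00 in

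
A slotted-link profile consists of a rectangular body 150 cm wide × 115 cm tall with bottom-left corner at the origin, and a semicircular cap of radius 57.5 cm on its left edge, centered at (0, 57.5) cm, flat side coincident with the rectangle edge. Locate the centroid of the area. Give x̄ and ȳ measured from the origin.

x̄ = 52.00 cm, ȳ = 57.50 cm

rectangular body: A = 150 × 115 = 17250.00, centroid at (75.00, 57.50).
semicircular end: A = ½π·57.5² = 5193.45, centroid at (-24.40, 57.50).
ΣA = 22443.45 cm²
ΣAx̄ = (17250.00)(75.00) + (5193.45)(-24.40) = 1167010.42 cm³
ΣAȳ = (17250.00)(57.50) + (5193.45)(57.50) = 1290498.11 cm³
x̄ = 1167010.42 / 22443.45 = 52.00 cm
ȳ = 1290498.11 / 22443.45 = 57.50 cm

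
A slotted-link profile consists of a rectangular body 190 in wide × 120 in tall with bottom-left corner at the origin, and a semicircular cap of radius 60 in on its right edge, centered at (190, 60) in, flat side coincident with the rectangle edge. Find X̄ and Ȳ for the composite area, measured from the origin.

rectangular body: A = 190 × 120 = 22800.00, centroid at (95.00, 60.00).
semicircular end: A = ½π·60² = 5654.87, centroid at (215.46, 60.00).
ΣA = 28454.87 in²
ΣAX̄ = (22800.00)(95.00) + (5654.87)(215.46) = 3384424.69 in³
ΣAȲ = (22800.00)(60.00) + (5654.87)(60.00) = 1707292.01 in³
X̄ = 3384424.69 / 28454.87 = 118.94 in
Ȳ = 1707292.01 / 28454.87 = 60.00 in

X̄ = 118.94 in, Ȳ = 60.00 in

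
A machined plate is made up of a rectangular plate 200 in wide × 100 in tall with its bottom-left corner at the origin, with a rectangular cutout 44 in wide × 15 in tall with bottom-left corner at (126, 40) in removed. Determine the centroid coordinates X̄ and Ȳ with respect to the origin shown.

X̄ = 98.36 in, Ȳ = 50.09 in

plate: A = 200 × 100 = 20000.00, centroid at (100.00, 50.00).
hole: A = −(44 × 15) = -660.00, centroid at (148.00, 47.50).
ΣA = 19340.00 in², ΣAX̄ = 1902320.00 in³, ΣAȲ = 968650.00 in³.
X̄ = 1902320.00/19340.00 = 98.36 in; Ȳ = 968650.00/19340.00 = 50.09 in.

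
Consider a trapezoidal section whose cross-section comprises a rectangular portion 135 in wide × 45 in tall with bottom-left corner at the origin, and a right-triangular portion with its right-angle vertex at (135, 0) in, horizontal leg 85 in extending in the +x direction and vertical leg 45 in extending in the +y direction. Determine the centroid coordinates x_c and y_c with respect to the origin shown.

x_c = 90.45 in, y_c = 20.70 in

Part | A | x̄ᵢ | ȳᵢ | A·x̄ᵢ | A·ȳᵢ
rectangular portion | 6075.00 | 67.50 | 22.50 | 410062.50 | 136687.50
triangular portion | 1912.50 | 163.33 | 15.00 | 312375.00 | 28687.50
Σ | 7987.50 |  |  | 722437.50 | 165375.00
x_c = 722437.50 / 7987.50 = 90.45 in
y_c = 165375.00 / 7987.50 = 20.70 in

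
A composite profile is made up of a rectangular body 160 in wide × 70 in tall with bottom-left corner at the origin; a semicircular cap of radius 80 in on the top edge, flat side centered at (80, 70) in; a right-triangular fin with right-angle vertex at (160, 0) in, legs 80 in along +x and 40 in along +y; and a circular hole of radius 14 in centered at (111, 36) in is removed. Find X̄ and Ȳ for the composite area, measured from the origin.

Part | A | x̄ᵢ | ȳᵢ | A·x̄ᵢ | A·ȳᵢ
rectangular body | 11200.00 | 80.00 | 35.00 | 896000.00 | 392000.00
semicircular top | 10053.10 | 80.00 | 103.95 | 804247.72 | 1045050.09
triangular fin | 1600.00 | 186.67 | 13.33 | 298666.67 | 21333.33
hole | -615.75 | 111.00 | 36.00 | -68348.49 | -22167.08
Σ | 22237.34 |  |  | 1930565.90 | 1436216.34
X̄ = 1930565.90 / 22237.34 = 86.82 in
Ȳ = 1436216.34 / 22237.34 = 64.59 in

X̄ = 86.82 in, Ȳ = 64.59 in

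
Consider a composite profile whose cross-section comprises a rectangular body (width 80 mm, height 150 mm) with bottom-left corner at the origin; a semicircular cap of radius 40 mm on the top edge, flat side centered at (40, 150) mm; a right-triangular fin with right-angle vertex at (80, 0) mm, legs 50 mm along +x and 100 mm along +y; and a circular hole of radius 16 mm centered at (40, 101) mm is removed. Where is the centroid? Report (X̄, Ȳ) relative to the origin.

X̄ = 48.74 mm, Ȳ = 81.54 mm

rectangular body: A = 80 × 150 = 12000.00, centroid at (40.00, 75.00).
semicircular top: A = ½π·40² = 2513.27, centroid at (40.00, 166.98).
triangular fin: A = ½·50·100 = 2500.00, centroid at (96.67, 33.33).
hole: A = −π·16² = -804.25, centroid at (40.00, 101.00).
ΣA = 16209.03 mm², ΣAX̄ = 790027.72 mm³, ΣAȲ = 1321762.10 mm³.
X̄ = 790027.72/16209.03 = 48.74 mm; Ȳ = 1321762.10/16209.03 = 81.54 mm.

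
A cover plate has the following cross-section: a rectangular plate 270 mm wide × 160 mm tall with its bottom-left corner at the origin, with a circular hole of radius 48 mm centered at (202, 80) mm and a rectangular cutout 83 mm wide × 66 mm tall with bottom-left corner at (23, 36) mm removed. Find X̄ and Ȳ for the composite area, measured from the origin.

plate: A = 270 × 160 = 43200.00, centroid at (135.00, 80.00).
hole 1: A = −π·48² = -7238.23, centroid at (202.00, 80.00).
hole 2: A = −(83 × 66) = -5478.00, centroid at (64.50, 69.00).
ΣA = 30483.77 mm²
ΣAX̄ = (43200.00)(135.00) + (-7238.23)(202.00) + (-5478.00)(64.50) = 4016546.65 mm³
ΣAȲ = (43200.00)(80.00) + (-7238.23)(80.00) + (-5478.00)(69.00) = 2498959.64 mm³
X̄ = 4016546.65 / 30483.77 = 131.76 mm
Ȳ = 2498959.64 / 30483.77 = 81.98 mm

X̄ = 131.76 mm, Ȳ = 81.98 mm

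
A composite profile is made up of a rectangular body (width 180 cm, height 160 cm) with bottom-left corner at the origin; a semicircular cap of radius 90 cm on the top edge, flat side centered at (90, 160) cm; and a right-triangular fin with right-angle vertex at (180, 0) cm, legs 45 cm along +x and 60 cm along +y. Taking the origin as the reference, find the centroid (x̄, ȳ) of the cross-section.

x̄ = 93.31 cm, ȳ = 113.19 cm

Part | A | x̄ᵢ | ȳᵢ | A·x̄ᵢ | A·ȳᵢ
rectangular body | 28800.00 | 90.00 | 80.00 | 2592000.00 | 2304000.00
semicircular top | 12723.45 | 90.00 | 198.20 | 1145110.52 | 2521752.04
triangular fin | 1350.00 | 195.00 | 20.00 | 263250.00 | 27000.00
Σ | 42873.45 |  |  | 4000360.52 | 4852752.04
x̄ = 4000360.52 / 42873.45 = 93.31 cm
ȳ = 4852752.04 / 42873.45 = 113.19 cm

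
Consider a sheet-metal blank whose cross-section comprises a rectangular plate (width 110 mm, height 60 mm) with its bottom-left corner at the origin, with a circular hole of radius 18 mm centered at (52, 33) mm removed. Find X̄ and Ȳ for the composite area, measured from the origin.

plate: A = 110 × 60 = 6600.00, centroid at (55.00, 30.00).
hole: A = −π·18² = -1017.88, centroid at (52.00, 33.00).
ΣA = 5582.12 mm²
ΣAX̄ = (6600.00)(55.00) + (-1017.88)(52.00) = 310070.45 mm³
ΣAȲ = (6600.00)(30.00) + (-1017.88)(33.00) = 164410.09 mm³
X̄ = 310070.45 / 5582.12 = 55.55 mm
Ȳ = 164410.09 / 5582.12 = 29.45 mm

X̄ = 55.55 mm, Ȳ = 29.45 mm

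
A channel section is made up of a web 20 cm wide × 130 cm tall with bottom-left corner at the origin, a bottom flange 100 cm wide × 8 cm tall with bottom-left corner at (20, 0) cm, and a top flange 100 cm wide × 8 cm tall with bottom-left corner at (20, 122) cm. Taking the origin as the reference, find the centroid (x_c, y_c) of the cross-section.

x_c = 32.86 cm, y_c = 65.00 cm

Part | A | x̄ᵢ | ȳᵢ | A·x̄ᵢ | A·ȳᵢ
web | 2600.00 | 10.00 | 65.00 | 26000.00 | 169000.00
bottom flange | 800.00 | 70.00 | 4.00 | 56000.00 | 3200.00
top flange | 800.00 | 70.00 | 126.00 | 56000.00 | 100800.00
Σ | 4200.00 |  |  | 138000.00 | 273000.00
x_c = 138000.00 / 4200.00 = 32.86 cm
y_c = 273000.00 / 4200.00 = 65.00 cm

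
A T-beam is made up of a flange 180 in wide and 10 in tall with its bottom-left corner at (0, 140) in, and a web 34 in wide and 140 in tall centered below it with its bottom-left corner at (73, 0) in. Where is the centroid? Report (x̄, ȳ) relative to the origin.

x̄ = 90.00 in, ȳ = 90.58 in

web: A = 34 × 140 = 4760.00, centroid at (90.00, 70.00).
flange: A = 180 × 10 = 1800.00, centroid at (90.00, 145.00).
ΣA = 6560.00 in², ΣAx̄ = 590400.00 in³, ΣAȳ = 594200.00 in³.
x̄ = 590400.00/6560.00 = 90.00 in; ȳ = 594200.00/6560.00 = 90.58 in.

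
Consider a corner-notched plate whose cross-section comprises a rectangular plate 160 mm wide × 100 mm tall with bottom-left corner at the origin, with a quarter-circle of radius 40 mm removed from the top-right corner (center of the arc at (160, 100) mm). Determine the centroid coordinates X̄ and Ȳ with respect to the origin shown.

Part | A | x̄ᵢ | ȳᵢ | A·x̄ᵢ | A·ȳᵢ
plate | 16000.00 | 80.00 | 50.00 | 1280000.00 | 800000.00
removed quarter-circle | -1256.64 | 143.02 | 83.02 | -179728.60 | -104330.37
Σ | 14743.36 |  |  | 1100271.40 | 695669.63
X̄ = 1100271.40 / 14743.36 = 74.63 mm
Ȳ = 695669.63 / 14743.36 = 47.19 mm

X̄ = 74.63 mm, Ȳ = 47.19 mm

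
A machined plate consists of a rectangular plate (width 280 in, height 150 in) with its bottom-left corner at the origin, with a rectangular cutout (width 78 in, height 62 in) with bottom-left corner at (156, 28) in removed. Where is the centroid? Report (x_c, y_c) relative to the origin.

x_c = 132.84 in, y_c = 77.08 in

Part | A | x̄ᵢ | ȳᵢ | A·x̄ᵢ | A·ȳᵢ
plate | 42000.00 | 140.00 | 75.00 | 5880000.00 | 3150000.00
hole | -4836.00 | 195.00 | 59.00 | -943020.00 | -285324.00
Σ | 37164.00 |  |  | 4936980.00 | 2864676.00
x_c = 4936980.00 / 37164.00 = 132.84 in
y_c = 2864676.00 / 37164.00 = 77.08 in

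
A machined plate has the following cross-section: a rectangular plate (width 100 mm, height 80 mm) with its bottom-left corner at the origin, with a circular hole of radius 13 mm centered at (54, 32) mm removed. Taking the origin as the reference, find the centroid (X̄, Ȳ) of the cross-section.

X̄ = 49.72 mm, Ȳ = 40.57 mm

plate: A = 100 × 80 = 8000.00, centroid at (50.00, 40.00).
hole: A = −π·13² = -530.93, centroid at (54.00, 32.00).
ΣA = 7469.07 mm²
ΣAX̄ = (8000.00)(50.00) + (-530.93)(54.00) = 371329.83 mm³
ΣAȲ = (8000.00)(40.00) + (-530.93)(32.00) = 303010.27 mm³
X̄ = 371329.83 / 7469.07 = 49.72 mm
Ȳ = 303010.27 / 7469.07 = 40.57 mm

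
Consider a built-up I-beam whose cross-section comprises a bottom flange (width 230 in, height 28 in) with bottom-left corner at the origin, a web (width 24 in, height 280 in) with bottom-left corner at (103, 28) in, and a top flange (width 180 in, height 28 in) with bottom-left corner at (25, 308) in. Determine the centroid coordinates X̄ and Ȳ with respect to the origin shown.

X̄ = 115.00 in, Ȳ = 156.15 in

bottom flange: A = 230 × 28 = 6440.00, centroid at (115.00, 14.00).
web: A = 24 × 280 = 6720.00, centroid at (115.00, 168.00).
top flange: A = 180 × 28 = 5040.00, centroid at (115.00, 322.00).
ΣA = 18200.00 in²
ΣAX̄ = (6440.00)(115.00) + (6720.00)(115.00) + (5040.00)(115.00) = 2093000.00 in³
ΣAȲ = (6440.00)(14.00) + (6720.00)(168.00) + (5040.00)(322.00) = 2842000.00 in³
X̄ = 2093000.00 / 18200.00 = 115.00 in
Ȳ = 2842000.00 / 18200.00 = 156.15 in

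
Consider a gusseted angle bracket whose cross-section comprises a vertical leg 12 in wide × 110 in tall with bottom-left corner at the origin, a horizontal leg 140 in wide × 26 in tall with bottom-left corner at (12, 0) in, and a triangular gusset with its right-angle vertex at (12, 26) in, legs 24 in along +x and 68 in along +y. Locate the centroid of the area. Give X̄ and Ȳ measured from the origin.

X̄ = 55.87 in, Ȳ = 27.64 in

vertical leg: A = 12 × 110 = 1320.00, centroid at (6.00, 55.00).
horizontal leg: A = 140 × 26 = 3640.00, centroid at (82.00, 13.00).
gusset: A = ½·24·68 = 816.00, centroid at (20.00, 48.67).
ΣA = 5776.00 in², ΣAX̄ = 322720.00 in³, ΣAȲ = 159632.00 in³.
X̄ = 322720.00/5776.00 = 55.87 in; Ȳ = 159632.00/5776.00 = 27.64 in.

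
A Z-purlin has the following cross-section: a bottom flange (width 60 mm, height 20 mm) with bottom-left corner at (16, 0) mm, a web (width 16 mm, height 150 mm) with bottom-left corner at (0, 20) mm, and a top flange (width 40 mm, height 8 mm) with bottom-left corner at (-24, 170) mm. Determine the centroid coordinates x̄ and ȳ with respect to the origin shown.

x̄ = 18.65 mm, ȳ = 75.43 mm

Part | A | x̄ᵢ | ȳᵢ | A·x̄ᵢ | A·ȳᵢ
bottom flange | 1200.00 | 46.00 | 10.00 | 55200.00 | 12000.00
web | 2400.00 | 8.00 | 95.00 | 19200.00 | 228000.00
top flange | 320.00 | -4.00 | 174.00 | -1280.00 | 55680.00
Σ | 3920.00 |  |  | 73120.00 | 295680.00
x̄ = 73120.00 / 3920.00 = 18.65 mm
ȳ = 295680.00 / 3920.00 = 75.43 mm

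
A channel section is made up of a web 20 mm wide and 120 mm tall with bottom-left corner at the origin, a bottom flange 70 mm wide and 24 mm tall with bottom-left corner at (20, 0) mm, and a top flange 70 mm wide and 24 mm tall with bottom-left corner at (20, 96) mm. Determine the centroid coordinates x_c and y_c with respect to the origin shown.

x_c = 36.25 mm, y_c = 60.00 mm

web: A = 20 × 120 = 2400.00, centroid at (10.00, 60.00).
bottom flange: A = 70 × 24 = 1680.00, centroid at (55.00, 12.00).
top flange: A = 70 × 24 = 1680.00, centroid at (55.00, 108.00).
ΣA = 5760.00 mm²
ΣAx_c = (2400.00)(10.00) + (1680.00)(55.00) + (1680.00)(55.00) = 208800.00 mm³
ΣAy_c = (2400.00)(60.00) + (1680.00)(12.00) + (1680.00)(108.00) = 345600.00 mm³
x_c = 208800.00 / 5760.00 = 36.25 mm
y_c = 345600.00 / 5760.00 = 60.00 mm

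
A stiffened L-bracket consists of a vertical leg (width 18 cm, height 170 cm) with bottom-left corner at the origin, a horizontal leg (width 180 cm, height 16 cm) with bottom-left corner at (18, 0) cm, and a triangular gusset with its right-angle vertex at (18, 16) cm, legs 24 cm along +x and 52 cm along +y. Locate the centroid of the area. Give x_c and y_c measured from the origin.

Part | A | x̄ᵢ | ȳᵢ | A·x̄ᵢ | A·ȳᵢ
vertical leg | 3060.00 | 9.00 | 85.00 | 27540.00 | 260100.00
horizontal leg | 2880.00 | 108.00 | 8.00 | 311040.00 | 23040.00
gusset | 624.00 | 26.00 | 33.33 | 16224.00 | 20800.00
Σ | 6564.00 |  |  | 354804.00 | 303940.00
x_c = 354804.00 / 6564.00 = 54.05 cm
y_c = 303940.00 / 6564.00 = 46.30 cm

x_c = 54.05 cm, y_c = 46.30 cm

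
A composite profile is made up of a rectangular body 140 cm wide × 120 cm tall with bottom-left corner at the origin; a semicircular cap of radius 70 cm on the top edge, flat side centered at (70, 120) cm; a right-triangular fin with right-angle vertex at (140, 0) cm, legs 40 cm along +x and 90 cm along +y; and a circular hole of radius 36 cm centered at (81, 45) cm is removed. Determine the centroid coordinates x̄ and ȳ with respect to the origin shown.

x̄ = 74.73 cm, ȳ = 91.39 cm

Part | A | x̄ᵢ | ȳᵢ | A·x̄ᵢ | A·ȳᵢ
rectangular body | 16800.00 | 70.00 | 60.00 | 1176000.00 | 1008000.00
semicircular top | 7696.90 | 70.00 | 149.71 | 538783.14 | 1152294.91
triangular fin | 1800.00 | 153.33 | 30.00 | 276000.00 | 54000.00
hole | -4071.50 | 81.00 | 45.00 | -329791.83 | -183217.68
Σ | 22225.40 |  |  | 1660991.31 | 2031077.22
x̄ = 1660991.31 / 22225.40 = 74.73 cm
ȳ = 2031077.22 / 22225.40 = 91.39 cm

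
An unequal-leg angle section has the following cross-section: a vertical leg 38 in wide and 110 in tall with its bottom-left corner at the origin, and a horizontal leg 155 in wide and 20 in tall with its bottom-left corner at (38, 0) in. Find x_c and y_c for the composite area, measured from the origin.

x_c = 60.09 in, y_c = 35.84 in

Part | A | x̄ᵢ | ȳᵢ | A·x̄ᵢ | A·ȳᵢ
vertical leg | 4180.00 | 19.00 | 55.00 | 79420.00 | 229900.00
horizontal leg | 3100.00 | 115.50 | 10.00 | 358050.00 | 31000.00
Σ | 7280.00 |  |  | 437470.00 | 260900.00
x_c = 437470.00 / 7280.00 = 60.09 in
y_c = 260900.00 / 7280.00 = 35.84 in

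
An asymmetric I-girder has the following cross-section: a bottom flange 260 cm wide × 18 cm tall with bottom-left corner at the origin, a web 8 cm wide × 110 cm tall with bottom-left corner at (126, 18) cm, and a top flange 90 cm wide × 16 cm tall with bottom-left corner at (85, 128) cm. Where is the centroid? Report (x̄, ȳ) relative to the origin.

x̄ = 130.00 cm, ȳ = 43.17 cm

bottom flange: A = 260 × 18 = 4680.00, centroid at (130.00, 9.00).
web: A = 8 × 110 = 880.00, centroid at (130.00, 73.00).
top flange: A = 90 × 16 = 1440.00, centroid at (130.00, 136.00).
ΣA = 7000.00 cm²
ΣAx̄ = (4680.00)(130.00) + (880.00)(130.00) + (1440.00)(130.00) = 910000.00 cm³
ΣAȳ = (4680.00)(9.00) + (880.00)(73.00) + (1440.00)(136.00) = 302200.00 cm³
x̄ = 910000.00 / 7000.00 = 130.00 cm
ȳ = 302200.00 / 7000.00 = 43.17 cm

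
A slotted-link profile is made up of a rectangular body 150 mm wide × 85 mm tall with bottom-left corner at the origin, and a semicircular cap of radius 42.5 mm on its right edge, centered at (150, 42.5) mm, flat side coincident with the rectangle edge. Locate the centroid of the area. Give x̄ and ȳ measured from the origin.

rectangular body: A = 150 × 85 = 12750.00, centroid at (75.00, 42.50).
semicircular end: A = ½π·42.5² = 2837.25, centroid at (168.04, 42.50).
ΣA = 15587.25 mm², ΣAx̄ = 1433014.71 mm³, ΣAȳ = 662458.16 mm³.
x̄ = 1433014.71/15587.25 = 91.94 mm; ȳ = 662458.16/15587.25 = 42.50 mm.

x̄ = 91.94 mm, ȳ = 42.50 mm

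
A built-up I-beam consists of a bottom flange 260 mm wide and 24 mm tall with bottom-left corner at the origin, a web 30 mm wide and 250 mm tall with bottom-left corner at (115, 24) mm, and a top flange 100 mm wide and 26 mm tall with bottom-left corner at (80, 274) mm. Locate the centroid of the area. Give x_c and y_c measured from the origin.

x_c = 130.00 mm, y_c = 118.64 mm

Part | A | x̄ᵢ | ȳᵢ | A·x̄ᵢ | A·ȳᵢ
bottom flange | 6240.00 | 130.00 | 12.00 | 811200.00 | 74880.00
web | 7500.00 | 130.00 | 149.00 | 975000.00 | 1117500.00
top flange | 2600.00 | 130.00 | 287.00 | 338000.00 | 746200.00
Σ | 16340.00 |  |  | 2124200.00 | 1938580.00
x_c = 2124200.00 / 16340.00 = 130.00 mm
y_c = 1938580.00 / 16340.00 = 118.64 mm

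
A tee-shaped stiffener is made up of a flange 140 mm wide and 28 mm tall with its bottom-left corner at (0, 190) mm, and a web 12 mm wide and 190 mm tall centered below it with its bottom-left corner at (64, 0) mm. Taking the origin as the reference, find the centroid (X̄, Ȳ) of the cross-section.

X̄ = 70.00 mm, Ȳ = 163.92 mm

web: A = 12 × 190 = 2280.00, centroid at (70.00, 95.00).
flange: A = 140 × 28 = 3920.00, centroid at (70.00, 204.00).
ΣA = 6200.00 mm²
ΣAX̄ = (2280.00)(70.00) + (3920.00)(70.00) = 434000.00 mm³
ΣAȲ = (2280.00)(95.00) + (3920.00)(204.00) = 1016280.00 mm³
X̄ = 434000.00 / 6200.00 = 70.00 mm
Ȳ = 1016280.00 / 6200.00 = 163.92 mm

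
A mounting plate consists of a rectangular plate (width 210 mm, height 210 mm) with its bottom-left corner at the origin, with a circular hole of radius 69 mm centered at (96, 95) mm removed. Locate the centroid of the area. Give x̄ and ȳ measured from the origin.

x̄ = 109.62 mm, ȳ = 110.13 mm

plate: A = 210 × 210 = 44100.00, centroid at (105.00, 105.00).
hole: A = −π·69² = -14957.12, centroid at (96.00, 95.00).
ΣA = 29142.88 mm², ΣAx̄ = 3194616.23 mm³, ΣAȳ = 3209573.35 mm³.
x̄ = 3194616.23/29142.88 = 109.62 mm; ȳ = 3209573.35/29142.88 = 110.13 mm.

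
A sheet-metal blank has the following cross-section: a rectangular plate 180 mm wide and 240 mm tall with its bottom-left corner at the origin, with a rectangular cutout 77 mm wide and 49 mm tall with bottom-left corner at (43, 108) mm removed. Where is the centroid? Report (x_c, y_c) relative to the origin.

x_c = 90.81 mm, y_c = 118.80 mm

plate: A = 180 × 240 = 43200.00, centroid at (90.00, 120.00).
hole: A = −(77 × 49) = -3773.00, centroid at (81.50, 132.50).
ΣA = 39427.00 mm², ΣAx_c = 3580500.50 mm³, ΣAy_c = 4684077.50 mm³.
x_c = 3580500.50/39427.00 = 90.81 mm; y_c = 4684077.50/39427.00 = 118.80 mm.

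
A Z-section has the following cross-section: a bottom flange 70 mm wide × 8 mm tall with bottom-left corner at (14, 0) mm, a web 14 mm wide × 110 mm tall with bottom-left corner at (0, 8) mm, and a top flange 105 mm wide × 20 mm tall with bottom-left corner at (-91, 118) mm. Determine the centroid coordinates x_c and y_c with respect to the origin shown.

Part | A | x̄ᵢ | ȳᵢ | A·x̄ᵢ | A·ȳᵢ
bottom flange | 560.00 | 49.00 | 4.00 | 27440.00 | 2240.00
web | 1540.00 | 7.00 | 63.00 | 10780.00 | 97020.00
top flange | 2100.00 | -38.50 | 128.00 | -80850.00 | 268800.00
Σ | 4200.00 |  |  | -42630.00 | 368060.00
x_c = -42630.00 / 4200.00 = -10.15 mm
y_c = 368060.00 / 4200.00 = 87.63 mm

x_c = -10.15 mm, y_c = 87.63 mm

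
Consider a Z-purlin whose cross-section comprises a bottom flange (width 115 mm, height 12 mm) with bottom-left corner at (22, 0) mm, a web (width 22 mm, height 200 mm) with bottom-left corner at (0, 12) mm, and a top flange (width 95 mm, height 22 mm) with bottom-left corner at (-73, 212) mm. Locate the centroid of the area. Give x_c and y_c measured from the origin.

x_c = 13.32 mm, y_c = 122.89 mm

Part | A | x̄ᵢ | ȳᵢ | A·x̄ᵢ | A·ȳᵢ
bottom flange | 1380.00 | 79.50 | 6.00 | 109710.00 | 8280.00
web | 4400.00 | 11.00 | 112.00 | 48400.00 | 492800.00
top flange | 2090.00 | -25.50 | 223.00 | -53295.00 | 466070.00
Σ | 7870.00 |  |  | 104815.00 | 967150.00
x_c = 104815.00 / 7870.00 = 13.32 mm
y_c = 967150.00 / 7870.00 = 122.89 mm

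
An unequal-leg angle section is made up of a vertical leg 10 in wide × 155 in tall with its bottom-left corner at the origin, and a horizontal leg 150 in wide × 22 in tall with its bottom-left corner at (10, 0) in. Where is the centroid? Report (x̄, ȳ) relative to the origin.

x̄ = 59.43 in, ȳ = 32.25 in

vertical leg: A = 10 × 155 = 1550.00, centroid at (5.00, 77.50).
horizontal leg: A = 150 × 22 = 3300.00, centroid at (85.00, 11.00).
ΣA = 4850.00 in², ΣAx̄ = 288250.00 in³, ΣAȳ = 156425.00 in³.
x̄ = 288250.00/4850.00 = 59.43 in; ȳ = 156425.00/4850.00 = 32.25 in.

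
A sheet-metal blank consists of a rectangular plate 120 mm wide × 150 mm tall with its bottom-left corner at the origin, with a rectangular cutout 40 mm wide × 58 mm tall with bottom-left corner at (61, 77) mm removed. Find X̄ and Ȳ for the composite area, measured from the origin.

Part | A | x̄ᵢ | ȳᵢ | A·x̄ᵢ | A·ȳᵢ
plate | 18000.00 | 60.00 | 75.00 | 1080000.00 | 1350000.00
hole | -2320.00 | 81.00 | 106.00 | -187920.00 | -245920.00
Σ | 15680.00 |  |  | 892080.00 | 1104080.00
X̄ = 892080.00 / 15680.00 = 56.89 mm
Ȳ = 1104080.00 / 15680.00 = 70.41 mm

X̄ = 56.89 mm, Ȳ = 70.41 mm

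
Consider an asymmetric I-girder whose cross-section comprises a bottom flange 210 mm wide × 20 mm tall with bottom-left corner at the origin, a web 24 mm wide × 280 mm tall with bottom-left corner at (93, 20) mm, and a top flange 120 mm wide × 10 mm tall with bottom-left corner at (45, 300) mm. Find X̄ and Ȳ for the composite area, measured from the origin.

X̄ = 105.00 mm, Ȳ = 122.38 mm

Part | A | x̄ᵢ | ȳᵢ | A·x̄ᵢ | A·ȳᵢ
bottom flange | 4200.00 | 105.00 | 10.00 | 441000.00 | 42000.00
web | 6720.00 | 105.00 | 160.00 | 705600.00 | 1075200.00
top flange | 1200.00 | 105.00 | 305.00 | 126000.00 | 366000.00
Σ | 12120.00 |  |  | 1272600.00 | 1483200.00
X̄ = 1272600.00 / 12120.00 = 105.00 mm
Ȳ = 1483200.00 / 12120.00 = 122.38 mm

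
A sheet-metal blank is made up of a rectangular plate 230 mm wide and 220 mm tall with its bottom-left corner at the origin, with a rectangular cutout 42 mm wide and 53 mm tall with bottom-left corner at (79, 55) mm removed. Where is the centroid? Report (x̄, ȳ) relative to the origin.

x̄ = 115.69 mm, ȳ = 111.31 mm

plate: A = 230 × 220 = 50600.00, centroid at (115.00, 110.00).
hole: A = −(42 × 53) = -2226.00, centroid at (100.00, 81.50).
ΣA = 48374.00 mm², ΣAx̄ = 5596400.00 mm³, ΣAȳ = 5384581.00 mm³.
x̄ = 5596400.00/48374.00 = 115.69 mm; ȳ = 5384581.00/48374.00 = 111.31 mm.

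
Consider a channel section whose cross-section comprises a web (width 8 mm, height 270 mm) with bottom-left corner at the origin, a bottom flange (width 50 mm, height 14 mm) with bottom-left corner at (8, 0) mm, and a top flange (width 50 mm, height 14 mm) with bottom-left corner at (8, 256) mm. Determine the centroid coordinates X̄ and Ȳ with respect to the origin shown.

X̄ = 15.40 mm, Ȳ = 135.00 mm

web: A = 8 × 270 = 2160.00, centroid at (4.00, 135.00).
bottom flange: A = 50 × 14 = 700.00, centroid at (33.00, 7.00).
top flange: A = 50 × 14 = 700.00, centroid at (33.00, 263.00).
ΣA = 3560.00 mm², ΣAX̄ = 54840.00 mm³, ΣAȲ = 480600.00 mm³.
X̄ = 54840.00/3560.00 = 15.40 mm; Ȳ = 480600.00/3560.00 = 135.00 mm.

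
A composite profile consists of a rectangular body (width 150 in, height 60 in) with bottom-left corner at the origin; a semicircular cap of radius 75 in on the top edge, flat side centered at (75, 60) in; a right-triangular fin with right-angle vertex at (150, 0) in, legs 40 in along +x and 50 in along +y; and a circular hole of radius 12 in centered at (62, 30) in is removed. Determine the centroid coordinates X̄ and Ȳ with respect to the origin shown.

X̄ = 80.12 in, Ȳ = 58.99 in

rectangular body: A = 150 × 60 = 9000.00, centroid at (75.00, 30.00).
semicircular top: A = ½π·75² = 8835.73, centroid at (75.00, 91.83).
triangular fin: A = ½·40·50 = 1000.00, centroid at (163.33, 16.67).
hole: A = −π·12² = -452.39, centroid at (62.00, 30.00).
ΣA = 18383.34 in²
ΣAX̄ = (9000.00)(75.00) + (8835.73)(75.00) + (1000.00)(163.33) + (-452.39)(62.00) = 1472964.89 in³
ΣAȲ = (9000.00)(30.00) + (8835.73)(91.83) + (1000.00)(16.67) + (-452.39)(30.00) = 1084488.75 in³
X̄ = 1472964.89 / 18383.34 = 80.12 in
Ȳ = 1084488.75 / 18383.34 = 58.99 in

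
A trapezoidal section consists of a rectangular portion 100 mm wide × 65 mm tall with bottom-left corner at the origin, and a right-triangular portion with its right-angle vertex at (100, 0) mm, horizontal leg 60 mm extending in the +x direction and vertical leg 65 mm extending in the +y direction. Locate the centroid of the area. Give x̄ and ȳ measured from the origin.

x̄ = 66.15 mm, ȳ = 30.00 mm

rectangular portion: A = 100 × 65 = 6500.00, centroid at (50.00, 32.50).
triangular portion: A = ½·60·65 = 1950.00, centroid at (120.00, 21.67).
ΣA = 8450.00 mm²
ΣAx̄ = (6500.00)(50.00) + (1950.00)(120.00) = 559000.00 mm³
ΣAȳ = (6500.00)(32.50) + (1950.00)(21.67) = 253500.00 mm³
x̄ = 559000.00 / 8450.00 = 66.15 mm
ȳ = 253500.00 / 8450.00 = 30.00 mm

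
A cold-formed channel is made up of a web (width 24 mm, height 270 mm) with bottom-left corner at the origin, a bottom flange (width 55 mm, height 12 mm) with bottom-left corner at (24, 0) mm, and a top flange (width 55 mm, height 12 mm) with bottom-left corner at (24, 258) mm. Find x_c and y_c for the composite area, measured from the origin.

web: A = 24 × 270 = 6480.00, centroid at (12.00, 135.00).
bottom flange: A = 55 × 12 = 660.00, centroid at (51.50, 6.00).
top flange: A = 55 × 12 = 660.00, centroid at (51.50, 264.00).
ΣA = 7800.00 mm², ΣAx_c = 145740.00 mm³, ΣAy_c = 1053000.00 mm³.
x_c = 145740.00/7800.00 = 18.68 mm; y_c = 1053000.00/7800.00 = 135.00 mm.

x_c = 18.68 mm, y_c = 135.00 mm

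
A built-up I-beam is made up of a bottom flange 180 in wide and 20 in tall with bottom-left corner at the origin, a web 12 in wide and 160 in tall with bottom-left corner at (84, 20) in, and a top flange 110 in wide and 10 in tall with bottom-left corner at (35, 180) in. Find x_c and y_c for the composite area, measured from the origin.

bottom flange: A = 180 × 20 = 3600.00, centroid at (90.00, 10.00).
web: A = 12 × 160 = 1920.00, centroid at (90.00, 100.00).
top flange: A = 110 × 10 = 1100.00, centroid at (90.00, 185.00).
ΣA = 6620.00 in², ΣAx_c = 595800.00 in³, ΣAy_c = 431500.00 in³.
x_c = 595800.00/6620.00 = 90.00 in; y_c = 431500.00/6620.00 = 65.18 in.

x_c = 90.00 in, y_c = 65.18 in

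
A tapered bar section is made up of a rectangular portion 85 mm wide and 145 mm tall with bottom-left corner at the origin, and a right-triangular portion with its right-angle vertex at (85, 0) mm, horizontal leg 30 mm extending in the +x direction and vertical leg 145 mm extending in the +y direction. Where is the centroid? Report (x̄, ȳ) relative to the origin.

x̄ = 50.38 mm, ȳ = 68.88 mm

Part | A | x̄ᵢ | ȳᵢ | A·x̄ᵢ | A·ȳᵢ
rectangular portion | 12325.00 | 42.50 | 72.50 | 523812.50 | 893562.50
triangular portion | 2175.00 | 95.00 | 48.33 | 206625.00 | 105125.00
Σ | 14500.00 |  |  | 730437.50 | 998687.50
x̄ = 730437.50 / 14500.00 = 50.38 mm
ȳ = 998687.50 / 14500.00 = 68.88 mm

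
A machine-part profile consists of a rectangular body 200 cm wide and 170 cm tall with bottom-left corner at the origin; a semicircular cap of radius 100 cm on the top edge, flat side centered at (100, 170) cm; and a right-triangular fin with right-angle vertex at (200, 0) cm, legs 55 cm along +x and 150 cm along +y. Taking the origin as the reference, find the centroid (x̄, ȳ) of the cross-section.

x̄ = 109.07 cm, ȳ = 119.50 cm

rectangular body: A = 200 × 170 = 34000.00, centroid at (100.00, 85.00).
semicircular top: A = ½π·100² = 15707.96, centroid at (100.00, 212.44).
triangular fin: A = ½·55·150 = 4125.00, centroid at (218.33, 50.00).
ΣA = 53832.96 cm², ΣAx̄ = 5871421.33 cm³, ΣAȳ = 6433270.42 cm³.
x̄ = 5871421.33/53832.96 = 109.07 cm; ȳ = 6433270.42/53832.96 = 119.50 cm.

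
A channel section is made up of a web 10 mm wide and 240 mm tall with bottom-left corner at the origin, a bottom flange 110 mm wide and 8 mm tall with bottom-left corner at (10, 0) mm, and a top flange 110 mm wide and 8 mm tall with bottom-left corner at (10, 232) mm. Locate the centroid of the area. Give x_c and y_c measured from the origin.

web: A = 10 × 240 = 2400.00, centroid at (5.00, 120.00).
bottom flange: A = 110 × 8 = 880.00, centroid at (65.00, 4.00).
top flange: A = 110 × 8 = 880.00, centroid at (65.00, 236.00).
ΣA = 4160.00 mm², ΣAx_c = 126400.00 mm³, ΣAy_c = 499200.00 mm³.
x_c = 126400.00/4160.00 = 30.38 mm; y_c = 499200.00/4160.00 = 120.00 mm.

x_c = 30.38 mm, y_c = 120.00 mm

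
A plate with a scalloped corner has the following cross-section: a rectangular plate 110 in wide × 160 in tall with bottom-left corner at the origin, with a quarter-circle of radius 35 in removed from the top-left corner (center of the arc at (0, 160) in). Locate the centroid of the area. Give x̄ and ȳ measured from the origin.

x̄ = 57.32 in, ȳ = 76.23 in

plate: A = 110 × 160 = 17600.00, centroid at (55.00, 80.00).
removed quarter-circle: A = −¼π·35² = -962.11, centroid at (14.85, 145.15).
ΣA = 16637.89 in²
ΣAx̄ = (17600.00)(55.00) + (-962.11)(14.85) = 953708.33 in³
ΣAȳ = (17600.00)(80.00) + (-962.11)(145.15) = 1268353.63 in³
x̄ = 953708.33 / 16637.89 = 57.32 in
ȳ = 1268353.63 / 16637.89 = 76.23 in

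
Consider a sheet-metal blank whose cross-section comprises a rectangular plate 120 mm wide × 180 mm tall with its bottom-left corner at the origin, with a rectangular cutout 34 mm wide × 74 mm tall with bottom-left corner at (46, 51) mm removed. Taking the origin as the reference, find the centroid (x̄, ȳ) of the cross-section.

plate: A = 120 × 180 = 21600.00, centroid at (60.00, 90.00).
hole: A = −(34 × 74) = -2516.00, centroid at (63.00, 88.00).
ΣA = 19084.00 mm², ΣAx̄ = 1137492.00 mm³, ΣAȳ = 1722592.00 mm³.
x̄ = 1137492.00/19084.00 = 59.60 mm; ȳ = 1722592.00/19084.00 = 90.26 mm.

x̄ = 59.60 mm, ȳ = 90.26 mm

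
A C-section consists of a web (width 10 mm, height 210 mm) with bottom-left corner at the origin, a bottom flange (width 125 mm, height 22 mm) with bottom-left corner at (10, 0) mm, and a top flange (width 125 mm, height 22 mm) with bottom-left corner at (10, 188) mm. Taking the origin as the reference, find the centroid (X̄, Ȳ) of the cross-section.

X̄ = 53.85 mm, Ȳ = 105.00 mm

web: A = 10 × 210 = 2100.00, centroid at (5.00, 105.00).
bottom flange: A = 125 × 22 = 2750.00, centroid at (72.50, 11.00).
top flange: A = 125 × 22 = 2750.00, centroid at (72.50, 199.00).
ΣA = 7600.00 mm²
ΣAX̄ = (2100.00)(5.00) + (2750.00)(72.50) + (2750.00)(72.50) = 409250.00 mm³
ΣAȲ = (2100.00)(105.00) + (2750.00)(11.00) + (2750.00)(199.00) = 798000.00 mm³
X̄ = 409250.00 / 7600.00 = 53.85 mm
Ȳ = 798000.00 / 7600.00 = 105.00 mm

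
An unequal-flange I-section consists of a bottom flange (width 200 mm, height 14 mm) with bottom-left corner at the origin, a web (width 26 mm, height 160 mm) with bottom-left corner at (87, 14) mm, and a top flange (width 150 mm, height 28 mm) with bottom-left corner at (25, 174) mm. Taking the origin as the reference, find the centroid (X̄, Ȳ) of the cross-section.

bottom flange: A = 200 × 14 = 2800.00, centroid at (100.00, 7.00).
web: A = 26 × 160 = 4160.00, centroid at (100.00, 94.00).
top flange: A = 150 × 28 = 4200.00, centroid at (100.00, 188.00).
ΣA = 11160.00 mm², ΣAX̄ = 1116000.00 mm³, ΣAȲ = 1200240.00 mm³.
X̄ = 1116000.00/11160.00 = 100.00 mm; Ȳ = 1200240.00/11160.00 = 107.55 mm.

X̄ = 100.00 mm, Ȳ = 107.55 mm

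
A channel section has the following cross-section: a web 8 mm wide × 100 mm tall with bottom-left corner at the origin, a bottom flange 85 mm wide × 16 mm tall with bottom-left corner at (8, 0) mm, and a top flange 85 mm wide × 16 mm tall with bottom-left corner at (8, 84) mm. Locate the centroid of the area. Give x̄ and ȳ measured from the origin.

x̄ = 39.93 mm, ȳ = 50.00 mm

web: A = 8 × 100 = 800.00, centroid at (4.00, 50.00).
bottom flange: A = 85 × 16 = 1360.00, centroid at (50.50, 8.00).
top flange: A = 85 × 16 = 1360.00, centroid at (50.50, 92.00).
ΣA = 3520.00 mm²
ΣAx̄ = (800.00)(4.00) + (1360.00)(50.50) + (1360.00)(50.50) = 140560.00 mm³
ΣAȳ = (800.00)(50.00) + (1360.00)(8.00) + (1360.00)(92.00) = 176000.00 mm³
x̄ = 140560.00 / 3520.00 = 39.93 mm
ȳ = 176000.00 / 3520.00 = 50.00 mm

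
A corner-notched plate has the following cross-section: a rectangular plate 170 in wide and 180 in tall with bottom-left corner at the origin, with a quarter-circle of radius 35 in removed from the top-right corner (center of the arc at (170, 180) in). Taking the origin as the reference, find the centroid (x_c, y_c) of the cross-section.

x_c = 82.72 in, y_c = 87.56 in

plate: A = 170 × 180 = 30600.00, centroid at (85.00, 90.00).
removed quarter-circle: A = −¼π·35² = -962.11, centroid at (155.15, 165.15).
ΣA = 29637.89 in²
ΣAx_c = (30600.00)(85.00) + (-962.11)(155.15) = 2451732.50 in³
ΣAy_c = (30600.00)(90.00) + (-962.11)(165.15) = 2595111.37 in³
x_c = 2451732.50 / 29637.89 = 82.72 in
y_c = 2595111.37 / 29637.89 = 87.56 in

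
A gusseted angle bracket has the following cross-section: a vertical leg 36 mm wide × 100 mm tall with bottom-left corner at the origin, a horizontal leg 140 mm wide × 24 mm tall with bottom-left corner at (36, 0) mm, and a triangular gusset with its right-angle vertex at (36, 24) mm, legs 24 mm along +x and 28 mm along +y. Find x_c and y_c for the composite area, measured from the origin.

vertical leg: A = 36 × 100 = 3600.00, centroid at (18.00, 50.00).
horizontal leg: A = 140 × 24 = 3360.00, centroid at (106.00, 12.00).
gusset: A = ½·24·28 = 336.00, centroid at (44.00, 33.33).
ΣA = 7296.00 mm², ΣAx_c = 435744.00 mm³, ΣAy_c = 231520.00 mm³.
x_c = 435744.00/7296.00 = 59.72 mm; y_c = 231520.00/7296.00 = 31.73 mm.

x_c = 59.72 mm, y_c = 31.73 mm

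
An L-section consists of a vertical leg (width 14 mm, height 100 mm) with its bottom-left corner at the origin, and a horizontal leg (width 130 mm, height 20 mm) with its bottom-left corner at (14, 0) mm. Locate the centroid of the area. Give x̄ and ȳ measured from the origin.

x̄ = 53.80 mm, ȳ = 24.00 mm

Part | A | x̄ᵢ | ȳᵢ | A·x̄ᵢ | A·ȳᵢ
vertical leg | 1400.00 | 7.00 | 50.00 | 9800.00 | 70000.00
horizontal leg | 2600.00 | 79.00 | 10.00 | 205400.00 | 26000.00
Σ | 4000.00 |  |  | 215200.00 | 96000.00
x̄ = 215200.00 / 4000.00 = 53.80 mm
ȳ = 96000.00 / 4000.00 = 24.00 mm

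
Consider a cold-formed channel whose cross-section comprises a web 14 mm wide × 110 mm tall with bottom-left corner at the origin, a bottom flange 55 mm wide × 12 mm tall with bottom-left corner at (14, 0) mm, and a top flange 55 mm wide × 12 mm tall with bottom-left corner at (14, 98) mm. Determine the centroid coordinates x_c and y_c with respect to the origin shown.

x_c = 22.92 mm, y_c = 55.00 mm

web: A = 14 × 110 = 1540.00, centroid at (7.00, 55.00).
bottom flange: A = 55 × 12 = 660.00, centroid at (41.50, 6.00).
top flange: A = 55 × 12 = 660.00, centroid at (41.50, 104.00).
ΣA = 2860.00 mm², ΣAx_c = 65560.00 mm³, ΣAy_c = 157300.00 mm³.
x_c = 65560.00/2860.00 = 22.92 mm; y_c = 157300.00/2860.00 = 55.00 mm.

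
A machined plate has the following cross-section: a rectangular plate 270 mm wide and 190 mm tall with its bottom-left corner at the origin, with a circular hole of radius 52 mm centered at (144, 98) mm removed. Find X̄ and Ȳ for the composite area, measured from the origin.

plate: A = 270 × 190 = 51300.00, centroid at (135.00, 95.00).
hole: A = −π·52² = -8494.87, centroid at (144.00, 98.00).
ΣA = 42805.13 mm², ΣAX̄ = 5702239.22 mm³, ΣAȲ = 4041003.08 mm³.
X̄ = 5702239.22/42805.13 = 133.21 mm; Ȳ = 4041003.08/42805.13 = 94.40 mm.

X̄ = 133.21 mm, Ȳ = 94.40 mm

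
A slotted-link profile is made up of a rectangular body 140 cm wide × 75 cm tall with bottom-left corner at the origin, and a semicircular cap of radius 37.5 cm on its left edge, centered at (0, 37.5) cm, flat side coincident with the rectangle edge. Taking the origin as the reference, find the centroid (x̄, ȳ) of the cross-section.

rectangular body: A = 140 × 75 = 10500.00, centroid at (70.00, 37.50).
semicircular end: A = ½π·37.5² = 2208.93, centroid at (-15.92, 37.50).
ΣA = 12708.93 cm², ΣAx̄ = 699843.75 cm³, ΣAȳ = 476584.96 cm³.
x̄ = 699843.75/12708.93 = 55.07 cm; ȳ = 476584.96/12708.93 = 37.50 cm.

x̄ = 55.07 cm, ȳ = 37.50 cm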